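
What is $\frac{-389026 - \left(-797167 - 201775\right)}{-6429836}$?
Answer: $- \frac{152479}{1607459} \approx -0.094857$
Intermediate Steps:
$\frac{-389026 - \left(-797167 - 201775\right)}{-6429836} = \left(-389026 - -998942\right) \left(- \frac{1}{6429836}\right) = \left(-389026 + 998942\right) \left(- \frac{1}{6429836}\right) = 609916 \left(- \frac{1}{6429836}\right) = - \frac{152479}{1607459}$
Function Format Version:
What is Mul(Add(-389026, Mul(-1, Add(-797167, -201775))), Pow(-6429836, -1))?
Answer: Rational(-152479, 1607459) ≈ -0.094857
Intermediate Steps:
Mul(Add(-389026, Mul(-1, Add(-797167, -201775))), Pow(-6429836, -1)) = Mul(Add(-389026, Mul(-1, -998942)), Rational(-1, 6429836)) = Mul(Add(-389026, 998942), Rational(-1, 6429836)) = Mul(609916, Rational(-1, 6429836)) = Rational(-152479, 1607459)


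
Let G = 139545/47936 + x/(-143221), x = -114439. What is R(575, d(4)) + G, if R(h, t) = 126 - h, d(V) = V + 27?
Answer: -33594635945/75444416 ≈ -445.29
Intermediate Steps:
G = 279906839/75444416 (G = 139545/47936 - 114439/(-143221) = 139545*(1/47936) - 114439*(-1/143221) = 19935/6848 + 8803/11017 = 279906839/75444416 ≈ 3.7101)
d(V) = 27 + V
R(575, d(4)) + G = (126 - 1*575) + 279906839/75444416 = (126 - 575) + 279906839/75444416 = -449 + 279906839/75444416 = -33594635945/75444416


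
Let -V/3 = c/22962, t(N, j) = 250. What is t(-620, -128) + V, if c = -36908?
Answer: 975204/3827 ≈ 254.82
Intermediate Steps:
V = 18454/3827 (V = -(-110724)/22962 = -3*(-18454/11481) = 18454/3827 ≈ 4.8221)
t(-620, -128) + V = 250 + 18454/3827 = 975204/3827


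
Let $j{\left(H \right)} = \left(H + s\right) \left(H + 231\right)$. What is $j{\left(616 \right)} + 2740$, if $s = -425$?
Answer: $164517$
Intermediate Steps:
$j{\left(H \right)} = \left(-425 + H\right) \left(231 + H\right)$ ($j{\left(H \right)} = \left(H - 425\right) \left(H + 231\right) = \left(-425 + H\right) \left(231 + H\right)$)
$j{\left(616 \right)} + 2740 = \left(-98175 + 616^{2} - 119504\right) + 2740 = \left(-98175 + 379456 - 119504\right) + 2740 = 161777 + 2740 = 164517$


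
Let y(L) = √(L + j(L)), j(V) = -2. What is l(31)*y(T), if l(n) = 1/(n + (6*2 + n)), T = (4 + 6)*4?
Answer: √38/74 ≈ 0.083303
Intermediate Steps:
T = 40 (T = 10*4 = 40)
l(n) = 1/(12 + 2*n) (l(n) = 1/(n + (12 + n)) = 1/(12 + 2*n))
y(L) = √(-2 + L) (y(L) = √(L - 2) = √(-2 + L))
l(31)*y(T) = (1/(2*(6 + 31)))*√(-2 + 40) = ((½)/37)*√38 = ((½)*(1/37))*√38 = √38/74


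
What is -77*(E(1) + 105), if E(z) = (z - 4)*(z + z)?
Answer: -7623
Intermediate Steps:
E(z) = 2*z*(-4 + z) (E(z) = (-4 + z)*(2*z) = 2*z*(-4 + z))
-77*(E(1) + 105) = -77*(2*1*(-4 + 1) + 105) = -77*(2*1*(-3) + 105) = -77*(-6 + 105) = -77*99 = -7623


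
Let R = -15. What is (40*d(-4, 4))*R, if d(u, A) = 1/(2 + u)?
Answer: 300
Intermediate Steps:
(40*d(-4, 4))*R = (40/(2 - 4))*(-15) = (40/(-2))*(-15) = (40*(-½))*(-15) = -20*(-15) = 300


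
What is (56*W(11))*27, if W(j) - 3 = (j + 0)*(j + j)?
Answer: 370440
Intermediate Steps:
W(j) = 3 + 2*j² (W(j) = 3 + (j + 0)*(j + j) = 3 + j*(2*j) = 3 + 2*j²)
(56*W(11))*27 = (56*(3 + 2*11²))*27 = (56*(3 + 2*121))*27 = (56*(3 + 242))*27 = (56*245)*27 = 13720*27 = 370440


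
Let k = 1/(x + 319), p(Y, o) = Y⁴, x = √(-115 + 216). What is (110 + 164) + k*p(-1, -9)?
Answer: 27855159/101660 - √101/101660 ≈ 274.00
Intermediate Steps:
x = √101 ≈ 10.050
k = 1/(319 + √101) (k = 1/(√101 + 319) = 1/(319 + √101) ≈ 0.0030391)
(110 + 164) + k*p(-1, -9) = (110 + 164) + (319/101660 - √101/101660)*(-1)⁴ = 274 + (319/101660 - √101/101660)*1 = 274 + (319/101660 - √101/101660) = 27855159/101660 - √101/101660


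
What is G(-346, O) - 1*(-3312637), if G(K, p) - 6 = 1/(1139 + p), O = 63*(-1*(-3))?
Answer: 4399189905/1328 ≈ 3.3126e+6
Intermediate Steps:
O = 189 (O = 63*3 = 189)
G(K, p) = 6 + 1/(1139 + p)
G(-346, O) - 1*(-3312637) = (6835 + 6*189)/(1139 + 189) - 1*(-3312637) = (6835 + 1134)/1328 + 3312637 = (1/1328)*7969 + 3312637 = 7969/1328 + 3312637 = 4399189905/1328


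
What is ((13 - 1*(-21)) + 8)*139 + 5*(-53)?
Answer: 5573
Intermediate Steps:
((13 - 1*(-21)) + 8)*139 + 5*(-53) = ((13 + 21) + 8)*139 - 265 = (34 + 8)*139 - 265 = 42*139 - 265 = 5838 - 265 = 5573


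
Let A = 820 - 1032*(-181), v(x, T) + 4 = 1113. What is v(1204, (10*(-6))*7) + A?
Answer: 188721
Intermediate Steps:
v(x, T) = 1109 (v(x, T) = -4 + 1113 = 1109)
A = 187612 (A = 820 + 186792 = 187612)
v(1204, (10*(-6))*7) + A = 1109 + 187612 = 188721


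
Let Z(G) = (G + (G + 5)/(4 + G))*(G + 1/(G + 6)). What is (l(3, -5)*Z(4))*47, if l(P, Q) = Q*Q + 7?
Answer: 158014/5 ≈ 31603.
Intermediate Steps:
l(P, Q) = 7 + Q² (l(P, Q) = Q² + 7 = 7 + Q²)
Z(G) = (G + 1/(6 + G))*(G + (5 + G)/(4 + G)) (Z(G) = (G + (5 + G)/(4 + G))*(G + 1/(6 + G)) = (G + 1/(6 + G))*(G + (5 + G)/(4 + G)))
(l(3, -5)*Z(4))*47 = ((7 + (-5)²)*((5 + 4⁴ + 11*4³ + 35*4 + 36*4²)/(24 + 4² + 10*4)))*47 = ((7 + 25)*((5 + 256 + 11*64 + 140 + 36*16)/(24 + 16 + 40)))*47 = (32*((5 + 256 + 704 + 140 + 576)/80))*47 = (32*((1/80)*1681))*47 = (32*(1681/80))*47 = (3362/5)*47 = 158014/5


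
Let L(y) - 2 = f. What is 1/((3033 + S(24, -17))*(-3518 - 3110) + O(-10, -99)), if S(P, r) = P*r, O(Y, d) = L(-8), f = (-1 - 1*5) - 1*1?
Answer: -1/17398505 ≈ -5.7476e-8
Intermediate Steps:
f = -7 (f = (-1 - 5) - 1 = -6 - 1 = -7)
L(y) = -5 (L(y) = 2 - 7 = -5)
O(Y, d) = -5
1/((3033 + S(24, -17))*(-3518 - 3110) + O(-10, -99)) = 1/((3033 + 24*(-17))*(-3518 - 3110) - 5) = 1/((3033 - 408)*(-6628) - 5) = 1/(2625*(-6628) - 5) = 1/(-17398500 - 5) = 1/(-17398505) = -1/17398505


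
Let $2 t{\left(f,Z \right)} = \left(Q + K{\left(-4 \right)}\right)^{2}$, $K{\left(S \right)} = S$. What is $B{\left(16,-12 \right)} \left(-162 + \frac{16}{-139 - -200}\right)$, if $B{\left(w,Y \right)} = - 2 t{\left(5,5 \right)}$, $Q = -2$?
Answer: $\frac{355176}{61} \approx 5822.6$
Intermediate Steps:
$t{\left(f,Z \right)} = 18$ ($t{\left(f,Z \right)} = \frac{\left(-2 - 4\right)^{2}}{2} = \frac{\left(-6\right)^{2}}{2} = \frac{1}{2} \cdot 36 = 18$)
$B{\left(w,Y \right)} = -36$ ($B{\left(w,Y \right)} = \left(-2\right) 18 = -36$)
$B{\left(16,-12 \right)} \left(-162 + \frac{16}{-139 - -200}\right) = - 36 \left(-162 + \frac{16}{-139 - -200}\right) = - 36 \left(-162 + \frac{16}{-139 + 200}\right) = - 36 \left(-162 + \frac{16}{61}\right) = \left(-36\right) \left(- \frac{9866}{61}\right) = \frac{355176}{61}$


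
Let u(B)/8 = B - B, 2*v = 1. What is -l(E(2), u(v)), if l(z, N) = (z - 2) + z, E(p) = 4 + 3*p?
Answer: -18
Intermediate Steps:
v = ½ (v = (½)*1 = ½ ≈ 0.50000)
u(B) = 0 (u(B) = 8*(B - B) = 8*0 = 0)
l(z, N) = -2 + 2*z (l(z, N) = (-2 + z) + z = -2 + 2*z)
-l(E(2), u(v)) = -(-2 + 2*(4 + 3*2)) = -(-2 + 2*(4 + 6)) = -(-2 + 2*10) = -(-2 + 20) = -1*18 = -18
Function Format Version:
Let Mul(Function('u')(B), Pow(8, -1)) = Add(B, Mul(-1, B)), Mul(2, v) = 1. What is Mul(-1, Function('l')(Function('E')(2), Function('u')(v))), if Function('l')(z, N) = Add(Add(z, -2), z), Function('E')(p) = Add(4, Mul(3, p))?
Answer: -18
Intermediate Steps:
v = Rational(1, 2) (v = Mul(Rational(1, 2), 1) = Rational(1, 2) ≈ 0.50000)
Function('u')(B) = 0 (Function('u')(B) = Mul(8, Add(B, Mul(-1, B))) = Mul(8, 0) = 0)
Function('l')(z, N) = Add(-2, Mul(2, z)) (Function('l')(z, N) = Add(Add(-2, z), z) = Add(-2, Mul(2, z)))
Mul(-1, Function('l')(Function('E')(2), Function('u')(v))) = Mul(-1, Add(-2, Mul(2, Add(4, Mul(3, 2))))) = Mul(-1, Add(-2, Mul(2, Add(4, 6)))) = Mul(-1, Add(-2, Mul(2, 10))) = Mul(-1, Add(-2, 20)) = Mul(-1, 18) = -18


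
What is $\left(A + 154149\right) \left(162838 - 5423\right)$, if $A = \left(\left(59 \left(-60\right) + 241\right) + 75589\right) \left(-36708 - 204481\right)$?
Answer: $-2744593280221315$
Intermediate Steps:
$A = -17435552810$ ($A = \left(\left(-3540 + 241\right) + 75589\right) \left(-241189\right) = \left(-3299 + 75589\right) \left(-241189\right) = 72290 \left(-241189\right) = -17435552810$)
$\left(A + 154149\right) \left(162838 - 5423\right) = \left(-17435552810 + 154149\right) \left(162838 - 5423\right) = \left(-17435398661\right) 157415 = -2744593280221315$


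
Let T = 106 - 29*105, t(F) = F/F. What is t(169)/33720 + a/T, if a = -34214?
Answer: 1153699019/99103080 ≈ 11.641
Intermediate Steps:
t(F) = 1
T = -2939 (T = 106 - 3045 = -2939)
t(169)/33720 + a/T = 1/33720 - 34214/(-2939) = 1*(1/33720) - 34214*(-1/2939) = 1/33720 + 34214/2939 = 1153699019/99103080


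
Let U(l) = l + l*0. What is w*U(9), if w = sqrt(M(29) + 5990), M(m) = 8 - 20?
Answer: 63*sqrt(122) ≈ 695.86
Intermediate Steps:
M(m) = -12
U(l) = l (U(l) = l + 0 = l)
w = 7*sqrt(122) (w = sqrt(-12 + 5990) = sqrt(5978) = 7*sqrt(122) ≈ 77.318)
w*U(9) = (7*sqrt(122))*9 = 63*sqrt(122)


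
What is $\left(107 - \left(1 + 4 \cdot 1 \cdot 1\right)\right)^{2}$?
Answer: $10404$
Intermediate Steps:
$\left(107 - \left(1 + 4 \cdot 1 \cdot 1\right)\right)^{2} = \left(107 - 5\right)^{2} = 102^{2} = 10404$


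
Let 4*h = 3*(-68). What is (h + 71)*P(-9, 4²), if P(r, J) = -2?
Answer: -40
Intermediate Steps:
h = -51 (h = (3*(-68))/4 = (¼)*(-204) = -51)
(h + 71)*P(-9, 4²) = (-51 + 71)*(-2) = 20*(-2) = -40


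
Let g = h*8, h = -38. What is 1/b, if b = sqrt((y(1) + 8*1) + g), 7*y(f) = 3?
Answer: -I*sqrt(14483)/2069 ≈ -0.058166*I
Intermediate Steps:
y(f) = 3/7 (y(f) = (1/7)*3 = 3/7)
g = -304 (g = -38*8 = -304)
b = I*sqrt(14483)/7 (b = sqrt((3/7 + 8*1) - 304) = sqrt((3/7 + 8) - 304) = sqrt(59/7 - 304) = sqrt(-2069/7) = I*sqrt(14483)/7 ≈ 17.192*I)
1/b = 1/(I*sqrt(14483)/7) = -I*sqrt(14483)/2069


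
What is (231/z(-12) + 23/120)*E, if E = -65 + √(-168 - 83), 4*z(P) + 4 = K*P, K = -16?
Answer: -374413/1128 + 28801*I*√251/5640 ≈ -331.93 + 80.903*I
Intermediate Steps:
z(P) = -1 - 4*P (z(P) = -1 + (-16*P)/4 = -1 - 4*P)
E = -65 + I*√251 (E = -65 + √(-251) = -65 + I*√251 ≈ -65.0 + 15.843*I)
(231/z(-12) + 23/120)*E = (231/(-1 - 4*(-12)) + 23/120)*(-65 + I*√251) = (231/(-1 + 48) + 23*(1/120))*(-65 + I*√251) = (231/47 + 23/120)*(-65 + I*√251) = 28801*(-65 + I*√251)/5640 = -374413/1128 + 28801*I*√251/5640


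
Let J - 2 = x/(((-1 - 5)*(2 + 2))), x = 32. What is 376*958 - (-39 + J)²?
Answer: 3228647/9 ≈ 3.5874e+5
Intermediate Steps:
J = ⅔ (J = 2 + 32/((-1 - 5)*(2 + 2)) = 2 + 32/(-6*4) = 2 + 32/(-24) = 2 - 1/24*32 = 2 - 4/3 = ⅔ ≈ 0.66667)
376*958 - (-39 + J)² = 376*958 - (-39 + ⅔)² = 360208 - (-115/3)² = 360208 - 1*13225/9 = 360208 - 13225/9 = 3228647/9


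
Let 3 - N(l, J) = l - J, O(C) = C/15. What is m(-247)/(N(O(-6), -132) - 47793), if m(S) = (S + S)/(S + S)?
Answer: -5/239608 ≈ -2.0867e-5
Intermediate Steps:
O(C) = C/15 (O(C) = C*(1/15) = C/15)
N(l, J) = 3 + J - l (N(l, J) = 3 - (l - J) = 3 + (J - l) = 3 + J - l)
m(S) = 1 (m(S) = (2*S)/((2*S)) = (2*S)*(1/(2*S)) = 1)
m(-247)/(N(O(-6), -132) - 47793) = 1/((3 - 132 - (-6)/15) - 47793) = 1/((3 - 132 - 1*(-2/5)) - 47793) = 1/((3 - 132 + 2/5) - 47793) = 1/(-643/5 - 47793) = 1/(-239608/5) = 1*(-5/239608) = -5/239608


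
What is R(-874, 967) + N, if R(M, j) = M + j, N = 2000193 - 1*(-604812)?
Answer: 2605098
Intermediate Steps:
N = 2605005 (N = 2000193 + 604812 = 2605005)
R(-874, 967) + N = (-874 + 967) + 2605005 = 93 + 2605005 = 2605098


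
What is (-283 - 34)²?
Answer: 100489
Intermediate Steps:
(-283 - 34)² = (-317)² = 100489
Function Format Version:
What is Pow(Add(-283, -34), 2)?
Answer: 100489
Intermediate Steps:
Pow(Add(-283, -34), 2) = Pow(-317, 2) = 100489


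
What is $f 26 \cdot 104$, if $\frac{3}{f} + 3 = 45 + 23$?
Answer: $\frac{624}{5} \approx 124.8$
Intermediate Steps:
$f = \frac{3}{65}$ ($f = \frac{3}{-3 + \left(45 + 23\right)} = \frac{3}{-3 + 68} = \frac{3}{65} \approx 0.046154$)
$f 26 \cdot 104 = \frac{3 \cdot 26 \cdot 104}{65} = \frac{3}{65} \cdot 2704 = \frac{624}{5}$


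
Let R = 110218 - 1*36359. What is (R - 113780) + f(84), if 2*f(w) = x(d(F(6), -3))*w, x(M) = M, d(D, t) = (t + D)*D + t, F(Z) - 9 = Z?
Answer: -32487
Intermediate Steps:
F(Z) = 9 + Z
d(D, t) = t + D*(D + t) (d(D, t) = (D + t)*D + t = D*(D + t) + t = t + D*(D + t))
f(w) = 177*w/2 (f(w) = ((-3 + (9 + 6)**2 + (9 + 6)*(-3))*w)/2 = ((-3 + 15**2 + 15*(-3))*w)/2 = ((-3 + 225 - 45)*w)/2 = (177*w)/2 = 177*w/2)
R = 73859 (R = 110218 - 36359 = 73859)
(R - 113780) + f(84) = (73859 - 113780) + (177/2)*84 = -39921 + 7434 = -32487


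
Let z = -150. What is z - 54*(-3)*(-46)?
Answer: -7602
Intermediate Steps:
z - 54*(-3)*(-46) = -150 - 54*(-3)*(-46) = -150 + 162*(-46) = -150 - 7452 = -7602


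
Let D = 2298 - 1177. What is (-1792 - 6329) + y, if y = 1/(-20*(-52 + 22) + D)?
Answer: -13976240/1721 ≈ -8121.0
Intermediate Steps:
D = 1121
y = 1/1721 (y = 1/(-20*(-52 + 22) + 1121) = 1/(-20*(-30) + 1121) = 1/(600 + 1121) = 1/1721 ≈ 0.00058106)
(-1792 - 6329) + y = (-1792 - 6329) + 1/1721 = -8121 + 1/1721 = -13976240/1721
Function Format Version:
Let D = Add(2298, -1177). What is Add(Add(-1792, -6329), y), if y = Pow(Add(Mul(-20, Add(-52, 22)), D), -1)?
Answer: Rational(-13976240, 1721) ≈ -8121.0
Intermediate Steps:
D = 1121
y = Rational(1, 1721) (y = Pow(Add(Mul(-20, Add(-52, 22)), 1121), -1) = Pow(Add(Mul(-20, -30), 1121), -1) = Pow(Add(600, 1121), -1) = Pow(1721, -1) = Rational(1, 1721) ≈ 0.00058106)
Add(Add(-1792, -6329), y) = Add(Add(-1792, -6329), Rational(1, 1721)) = Add(-8121, Rational(1, 1721)) = Rational(-13976240, 1721)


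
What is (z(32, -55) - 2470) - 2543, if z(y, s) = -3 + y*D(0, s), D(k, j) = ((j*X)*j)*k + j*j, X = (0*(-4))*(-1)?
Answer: 91784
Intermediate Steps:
X = 0 (X = 0*(-1) = 0)
D(k, j) = j**2 (D(k, j) = ((j*0)*j)*k + j*j = (0*j)*k + j**2 = 0*k + j**2 = 0 + j**2 = j**2)
z(y, s) = -3 + y*s**2
(z(32, -55) - 2470) - 2543 = ((-3 + 32*(-55)**2) - 2470) - 2543 = ((-3 + 32*3025) - 2470) - 2543 = ((-3 + 96800) - 2470) - 2543 = (96797 - 2470) - 2543 = 94327 - 2543 = 91784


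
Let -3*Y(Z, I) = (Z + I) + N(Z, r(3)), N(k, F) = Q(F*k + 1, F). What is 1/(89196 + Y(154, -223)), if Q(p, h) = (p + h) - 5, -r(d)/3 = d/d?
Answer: 3/268126 ≈ 1.1189e-5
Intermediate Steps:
r(d) = -3 (r(d) = -3*d/d = -3*1 = -3)
Q(p, h) = -5 + h + p (Q(p, h) = (h + p) - 5 = -5 + h + p)
N(k, F) = -4 + F + F*k (N(k, F) = -5 + F + (F*k + 1) = -5 + F + (1 + F*k) = -4 + F + F*k)
Y(Z, I) = 7/3 - I/3 + 2*Z/3 (Y(Z, I) = -((Z + I) + (-4 - 3 - 3*Z))/3 = -((I + Z) + (-7 - 3*Z))/3 = -(-7 + I - 2*Z)/3 = 7/3 - I/3 + 2*Z/3)
1/(89196 + Y(154, -223)) = 1/(89196 + (7/3 - ⅓*(-223) + (⅔)*154)) = 1/(89196 + (7/3 + 223/3 + 308/3)) = 1/(89196 + 538/3) = 1/(268126/3) = 3/268126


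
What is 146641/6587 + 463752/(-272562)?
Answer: 6152338303/299227649 ≈ 20.561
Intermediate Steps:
146641/6587 + 463752/(-272562) = 146641*(1/6587) + 463752*(-1/272562) = 146641/6587 - 77292/45427 = 6152338303/299227649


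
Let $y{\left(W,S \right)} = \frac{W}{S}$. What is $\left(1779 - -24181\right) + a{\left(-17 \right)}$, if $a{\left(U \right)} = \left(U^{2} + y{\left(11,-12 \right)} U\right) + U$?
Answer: $\frac{314971}{12} \approx 26248.0$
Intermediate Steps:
$a{\left(U \right)} = U^{2} + \frac{U}{12}$ ($a{\left(U \right)} = \left(U^{2} + \frac{11}{-12} U\right) + U = \left(U^{2} + 11 \left(- \frac{1}{12}\right) U\right) + U = \left(U^{2} - \frac{11 U}{12}\right) + U = U^{2} + \frac{U}{12}$)
$\left(1779 - -24181\right) + a{\left(-17 \right)} = \left(1779 - -24181\right) - 17 \left(\frac{1}{12} - 17\right) = \left(1779 + 24181\right) - - \frac{3451}{12} = 25960 + \frac{3451}{12} = \frac{314971}{12}$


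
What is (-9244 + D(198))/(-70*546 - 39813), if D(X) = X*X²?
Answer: -7753148/78033 ≈ -99.357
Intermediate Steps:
D(X) = X³
(-9244 + D(198))/(-70*546 - 39813) = (-9244 + 198³)/(-70*546 - 39813) = (-9244 + 7762392)/(-38220 - 39813) = 7753148/(-78033) = 7753148*(-1/78033) = -7753148/78033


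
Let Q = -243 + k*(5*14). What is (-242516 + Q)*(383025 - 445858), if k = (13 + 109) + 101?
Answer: 14272453117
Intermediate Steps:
k = 223 (k = 122 + 101 = 223)
Q = 15367 (Q = -243 + 223*(5*14) = -243 + 223*70 = -243 + 15610 = 15367)
(-242516 + Q)*(383025 - 445858) = (-242516 + 15367)*(383025 - 445858) = -227149*(-62833) = 14272453117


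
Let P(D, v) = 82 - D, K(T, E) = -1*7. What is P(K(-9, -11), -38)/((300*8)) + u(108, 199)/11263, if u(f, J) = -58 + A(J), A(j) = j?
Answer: 1340807/27031200 ≈ 0.049602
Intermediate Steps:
K(T, E) = -7
u(f, J) = -58 + J
P(K(-9, -11), -38)/((300*8)) + u(108, 199)/11263 = (82 - 1*(-7))/((300*8)) + (-58 + 199)/11263 = (82 + 7)/2400 + 141*(1/11263) = 89*(1/2400) + 141/11263 = 89/2400 + 141/11263 = 1340807/27031200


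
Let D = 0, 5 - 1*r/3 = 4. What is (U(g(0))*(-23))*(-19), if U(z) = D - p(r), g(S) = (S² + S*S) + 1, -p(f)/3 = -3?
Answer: -3933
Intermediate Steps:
r = 3 (r = 15 - 3*4 = 15 - 12 = 3)
p(f) = 9 (p(f) = -3*(-3) = 9)
g(S) = 1 + 2*S² (g(S) = (S² + S²) + 1 = 2*S² + 1 = 1 + 2*S²)
U(z) = -9 (U(z) = 0 - 1*9 = 0 - 9 = -9)
(U(g(0))*(-23))*(-19) = -9*(-23)*(-19) = 207*(-19) = -3933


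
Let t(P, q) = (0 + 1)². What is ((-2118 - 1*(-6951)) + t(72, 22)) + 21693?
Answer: 26527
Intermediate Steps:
t(P, q) = 1 (t(P, q) = 1² = 1)
((-2118 - 1*(-6951)) + t(72, 22)) + 21693 = ((-2118 - 1*(-6951)) + 1) + 21693 = ((-2118 + 6951) + 1) + 21693 = (4833 + 1) + 21693 = 4834 + 21693 = 26527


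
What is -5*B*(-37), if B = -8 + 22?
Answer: 2590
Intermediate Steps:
B = 14
-5*B*(-37) = -5*14*(-37) = -70*(-37) = -1*(-2590) = 2590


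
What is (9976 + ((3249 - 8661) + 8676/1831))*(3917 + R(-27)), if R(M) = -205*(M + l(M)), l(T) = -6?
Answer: 89358775520/1831 ≈ 4.8803e+7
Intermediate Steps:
R(M) = 1230 - 205*M (R(M) = -205*(M - 6) = -205*(-6 + M) = 1230 - 205*M)
(9976 + ((3249 - 8661) + 8676/1831))*(3917 + R(-27)) = (9976 + ((3249 - 8661) + 8676/1831))*(3917 + (1230 - 205*(-27))) = (9976 + (-5412 + 8676*(1/1831)))*(3917 + (1230 + 5535)) = (9976 + (-5412 + 8676/1831))*(3917 + 6765) = (9976 - 9900696/1831)*10682 = (8365360/1831)*10682 = 89358775520/1831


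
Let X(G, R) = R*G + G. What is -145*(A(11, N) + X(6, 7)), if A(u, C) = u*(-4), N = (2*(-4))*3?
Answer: -580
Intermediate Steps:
N = -24 (N = -8*3 = -24)
X(G, R) = G + G*R (X(G, R) = G*R + G = G + G*R)
A(u, C) = -4*u
-145*(A(11, N) + X(6, 7)) = -145*(-4*11 + 6*(1 + 7)) = -145*(-44 + 6*8) = -145*(-44 + 48) = -145*4 = -580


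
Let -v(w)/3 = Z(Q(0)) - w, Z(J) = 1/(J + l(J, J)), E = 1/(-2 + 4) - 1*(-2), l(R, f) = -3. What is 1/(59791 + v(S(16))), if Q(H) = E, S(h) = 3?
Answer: 1/59806 ≈ 1.6721e-5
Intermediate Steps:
E = 5/2 (E = 1/2 + 2 = ½ + 2 = 5/2 ≈ 2.5000)
Q(H) = 5/2
Z(J) = 1/(-3 + J) (Z(J) = 1/(J - 3) = 1/(-3 + J))
v(w) = 6 + 3*w (v(w) = -3*(1/(-3 + 5/2) - w) = -3*(1/(-½) - w) = -3*(-2 - w) = 6 + 3*w)
1/(59791 + v(S(16))) = 1/(59791 + (6 + 3*3)) = 1/(59791 + (6 + 9)) = 1/(59791 + 15) = 1/59806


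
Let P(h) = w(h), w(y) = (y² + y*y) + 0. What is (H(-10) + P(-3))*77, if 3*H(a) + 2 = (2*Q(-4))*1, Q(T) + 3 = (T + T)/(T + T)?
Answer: 1232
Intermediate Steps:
Q(T) = -2 (Q(T) = -3 + (T + T)/(T + T) = -3 + (2*T)/((2*T)) = -3 + (2*T)*(1/(2*T)) = -3 + 1 = -2)
w(y) = 2*y² (w(y) = (y² + y²) + 0 = 2*y² + 0 = 2*y²)
P(h) = 2*h²
H(a) = -2 (H(a) = -⅔ + ((2*(-2))*1)/3 = -⅔ + (-4*1)/3 = -⅔ + (⅓)*(-4) = -⅔ - 4/3 = -2)
(H(-10) + P(-3))*77 = (-2 + 2*(-3)²)*77 = (-2 + 2*9)*77 = (-2 + 18)*77 = 16*77 = 1232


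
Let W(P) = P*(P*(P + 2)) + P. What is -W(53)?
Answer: -154548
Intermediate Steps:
W(P) = P + P²*(2 + P) (W(P) = P*(P*(2 + P)) + P = P²*(2 + P) + P = P + P²*(2 + P))
-W(53) = -53*(1 + 53² + 2*53) = -53*(1 + 2809 + 106) = -53*2916 = -1*154548 = -154548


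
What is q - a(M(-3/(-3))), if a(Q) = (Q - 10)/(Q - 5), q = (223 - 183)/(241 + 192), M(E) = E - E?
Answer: -826/433 ≈ -1.9076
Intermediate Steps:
M(E) = 0
q = 40/433 ≈ 0.092379
a(Q) = (-10 + Q)/(-5 + Q)
q - a(M(-3/(-3))) = 40/433 - (-10 + 0)/(-5 + 0) = 40/433 - (-10)/(-5) = 40/433 - (-1)*(-10)/5 = 40/433 - 1*2 = 40/433 - 2 = -826/433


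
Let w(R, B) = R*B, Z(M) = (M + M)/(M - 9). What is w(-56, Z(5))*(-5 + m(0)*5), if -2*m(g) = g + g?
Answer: -700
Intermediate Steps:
Z(M) = 2*M/(-9 + M) (Z(M) = (2*M)/(-9 + M) = 2*M/(-9 + M))
w(R, B) = B*R
m(g) = -g (m(g) = -(g + g)/2 = -g)
w(-56, Z(5))*(-5 + m(0)*5) = ((2*5/(-9 + 5))*(-56))*(-5 - 1*0*5) = ((2*5/(-4))*(-56))*(-5 + 0*5) = ((2*5*(-¼))*(-56))*(-5 + 0) = -5/2*(-56)*(-5) = 140*(-5) = -700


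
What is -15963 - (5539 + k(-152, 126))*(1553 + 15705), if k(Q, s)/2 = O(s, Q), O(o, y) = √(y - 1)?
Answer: -95608025 - 103548*I*√17 ≈ -9.5608e+7 - 4.2694e+5*I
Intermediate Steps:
O(o, y) = √(-1 + y)
k(Q, s) = 2*√(-1 + Q)
-15963 - (5539 + k(-152, 126))*(1553 + 15705) = -15963 - (5539 + 2*√(-1 - 152))*(1553 + 15705) = -15963 - (5539 + 2*√(-153))*17258 = -15963 - (5539 + 2*(3*I*√17))*17258 = -15963 - (5539 + 6*I*√17)*17258 = -15963 - (95592062 + 103548*I*√17) = -15963 + (-95592062 - 103548*I*√17) = -95608025 - 103548*I*√17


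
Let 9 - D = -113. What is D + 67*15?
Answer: 1127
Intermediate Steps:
D = 122 (D = 9 - 1*(-113) = 9 + 113 = 122)
D + 67*15 = 122 + 67*15 = 122 + 1005 = 1127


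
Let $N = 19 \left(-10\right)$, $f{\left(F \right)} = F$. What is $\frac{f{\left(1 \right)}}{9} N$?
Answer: $- \frac{190}{9} \approx -21.111$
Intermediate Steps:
$N = -190$
$\frac{f{\left(1 \right)}}{9} N = 1 \cdot \frac{1}{9} \left(-190\right) = \frac{1}{9} \left(-190\right) = - \frac{190}{9}$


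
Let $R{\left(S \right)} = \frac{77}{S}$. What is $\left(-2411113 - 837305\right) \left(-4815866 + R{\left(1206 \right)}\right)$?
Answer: $\frac{3144433064109557}{201} \approx 1.5644 \cdot 10^{13}$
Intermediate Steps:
$\left(-2411113 - 837305\right) \left(-4815866 + R{\left(1206 \right)}\right) = \left(-2411113 - 837305\right) \left(-4815866 + \frac{77}{1206}\right) = - 3248418 \left(-4815866 + 77 \cdot \frac{1}{1206}\right) = - 3248418 \left(-4815866 + \frac{77}{1206}\right) = \left(-3248418\right) \left(- \frac{5807934319}{1206}\right) = \frac{3144433064109557}{201}$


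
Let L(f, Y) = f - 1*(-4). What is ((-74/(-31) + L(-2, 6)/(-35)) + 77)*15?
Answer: 258219/217 ≈ 1189.9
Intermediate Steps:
L(f, Y) = 4 + f (L(f, Y) = f + 4 = 4 + f)
((-74/(-31) + L(-2, 6)/(-35)) + 77)*15 = ((-74/(-31) + (4 - 2)/(-35)) + 77)*15 = ((-74*(-1/31) + 2*(-1/35)) + 77)*15 = ((74/31 - 2/35) + 77)*15 = (2528/1085 + 77)*15 = (86073/1085)*15 = 258219/217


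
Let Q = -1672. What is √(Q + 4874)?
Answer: √3202 ≈ 56.586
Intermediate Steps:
√(Q + 4874) = √(-1672 + 4874) = √3202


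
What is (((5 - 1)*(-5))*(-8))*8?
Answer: 1280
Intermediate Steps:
(((5 - 1)*(-5))*(-8))*8 = ((4*(-5))*(-8))*8 = -20*(-8)*8 = 160*8 = 1280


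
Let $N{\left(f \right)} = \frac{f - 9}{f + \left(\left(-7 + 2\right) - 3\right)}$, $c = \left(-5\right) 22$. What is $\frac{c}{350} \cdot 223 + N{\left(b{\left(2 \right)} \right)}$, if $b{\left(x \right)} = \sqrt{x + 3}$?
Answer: $- \frac{142382}{2065} + \frac{\sqrt{5}}{59} \approx -68.912$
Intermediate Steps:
$c = -110$
$b{\left(x \right)} = \sqrt{3 + x}$
$N{\left(f \right)} = \frac{-9 + f}{-8 + f}$ ($N{\left(f \right)} = \frac{-9 + f}{f - 8} = \frac{-9 + f}{-8 + f}$)
$\frac{c}{350} \cdot 223 + N{\left(b{\left(2 \right)} \right)} = - \frac{110}{350} \cdot 223 + \frac{-9 + \sqrt{3 + 2}}{-8 + \sqrt{3 + 2}} = \left(-110\right) \frac{1}{350} \cdot 223 + \frac{-9 + \sqrt{5}}{-8 + \sqrt{5}} = \left(- \frac{11}{35}\right) 223 + \frac{-9 + \sqrt{5}}{-8 + \sqrt{5}} = - \frac{2453}{35} + \frac{-9 + \sqrt{5}}{-8 + \sqrt{5}}$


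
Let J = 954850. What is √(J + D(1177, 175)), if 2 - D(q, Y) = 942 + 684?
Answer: 3*√105914 ≈ 976.33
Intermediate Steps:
D(q, Y) = -1624 (D(q, Y) = 2 - (942 + 684) = 2 - 1*1626 = 2 - 1626 = -1624)
√(J + D(1177, 175)) = √(954850 - 1624) = √953226 = 3*√105914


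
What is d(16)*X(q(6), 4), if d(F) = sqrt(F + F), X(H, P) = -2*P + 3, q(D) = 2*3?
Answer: -20*sqrt(2) ≈ -28.284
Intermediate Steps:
q(D) = 6
X(H, P) = 3 - 2*P
d(F) = sqrt(2)*sqrt(F) (d(F) = sqrt(2*F) = sqrt(2)*sqrt(F))
d(16)*X(q(6), 4) = (sqrt(2)*sqrt(16))*(3 - 2*4) = (sqrt(2)*4)*(3 - 8) = (4*sqrt(2))*(-5) = -20*sqrt(2)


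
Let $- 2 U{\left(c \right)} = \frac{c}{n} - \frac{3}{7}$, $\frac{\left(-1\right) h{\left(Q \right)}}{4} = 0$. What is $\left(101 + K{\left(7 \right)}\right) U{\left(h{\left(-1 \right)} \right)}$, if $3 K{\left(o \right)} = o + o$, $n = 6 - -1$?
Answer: $\frac{317}{14} \approx 22.643$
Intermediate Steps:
$n = 7$ ($n = 6 + 1 = 7$)
$h{\left(Q \right)} = 0$ ($h{\left(Q \right)} = \left(-4\right) 0 = 0$)
$K{\left(o \right)} = \frac{2 o}{3}$ ($K{\left(o \right)} = \frac{o + o}{3} = \frac{2 o}{3}$)
$U{\left(c \right)} = \frac{3}{14} - \frac{c}{14}$ ($U{\left(c \right)} = - \frac{\frac{c}{7} - \frac{3}{7}}{2} = - \frac{- \frac{3}{7} + \frac{c}{7}}{2} = \frac{3}{14} - \frac{c}{14}$)
$\left(101 + K{\left(7 \right)}\right) U{\left(h{\left(-1 \right)} \right)} = \left(101 + \frac{2}{3} \cdot 7\right) \left(\frac{3}{14} - 0\right) = \left(101 + \frac{14}{3}\right) \left(\frac{3}{14} + 0\right) = \frac{317}{3} \cdot \frac{3}{14} = \frac{317}{14}$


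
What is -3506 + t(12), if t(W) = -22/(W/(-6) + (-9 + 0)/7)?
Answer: -80484/23 ≈ -3499.3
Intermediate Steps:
t(W) = -22/(-9/7 - W/6) (t(W) = -22/(W*(-⅙) - 9*⅐) = -22/(-W/6 - 9/7) = -22/(-9/7 - W/6))
-3506 + t(12) = -3506 + 924/(54 + 7*12) = -3506 + 924/(54 + 84) = -3506 + 924/138 = -3506 + 924*(1/138) = -3506 + 154/23 = -80484/23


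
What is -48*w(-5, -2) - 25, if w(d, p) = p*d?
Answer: -505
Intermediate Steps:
w(d, p) = d*p
-48*w(-5, -2) - 25 = -(-240)*(-2) - 25 = -48*10 - 25 = -480 - 25 = -505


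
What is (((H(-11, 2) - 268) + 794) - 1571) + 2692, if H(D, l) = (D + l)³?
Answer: 918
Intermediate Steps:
(((H(-11, 2) - 268) + 794) - 1571) + 2692 = ((((-11 + 2)³ - 268) + 794) - 1571) + 2692 = ((((-9)³ - 268) + 794) - 1571) + 2692 = (((-729 - 268) + 794) - 1571) + 2692 = ((-997 + 794) - 1571) + 2692 = (-203 - 1571) + 2692 = -1774 + 2692 = 918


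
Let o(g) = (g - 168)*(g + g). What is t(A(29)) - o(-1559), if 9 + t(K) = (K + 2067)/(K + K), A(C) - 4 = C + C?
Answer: -667712451/124 ≈ -5.3848e+6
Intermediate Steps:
A(C) = 4 + 2*C (A(C) = 4 + (C + C) = 4 + 2*C)
o(g) = 2*g*(-168 + g) (o(g) = (-168 + g)*(2*g) = 2*g*(-168 + g))
t(K) = -9 + (2067 + K)/(2*K) (t(K) = -9 + (K + 2067)/(K + K) = -9 + (2067 + K)/((2*K)) = -9 + (2067 + K)*(1/(2*K)) = -9 + (2067 + K)/(2*K))
t(A(29)) - o(-1559) = (2067 - 17*(4 + 2*29))/(2*(4 + 2*29)) - 2*(-1559)*(-168 - 1559) = (2067 - 17*(4 + 58))/(2*(4 + 58)) - 2*(-1559)*(-1727) = (½)*(2067 - 17*62)/62 - 1*5384786 = (½)*(1/62)*(2067 - 1054) - 5384786 = (½)*(1/62)*1013 - 5384786 = 1013/124 - 5384786 = -667712451/124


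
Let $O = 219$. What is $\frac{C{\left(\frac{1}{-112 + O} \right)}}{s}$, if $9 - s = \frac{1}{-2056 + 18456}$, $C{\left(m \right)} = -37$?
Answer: $- \frac{606800}{147599} \approx -4.1111$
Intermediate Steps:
$s = \frac{147599}{16400}$ ($s = 9 - \frac{1}{-2056 + 18456} = 9 - \frac{1}{16400} = \frac{147599}{16400} \approx 8.9999$)
$\frac{C{\left(\frac{1}{-112 + O} \right)}}{s} = - \frac{37}{\frac{147599}{16400}} = \left(-37\right) \frac{16400}{147599} = - \frac{606800}{147599}$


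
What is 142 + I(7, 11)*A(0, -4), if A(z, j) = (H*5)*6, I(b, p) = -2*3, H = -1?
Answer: 322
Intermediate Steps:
I(b, p) = -6
A(z, j) = -30 (A(z, j) = -1*5*6 = -5*6 = -30)
142 + I(7, 11)*A(0, -4) = 142 - 6*(-30) = 142 + 180 = 322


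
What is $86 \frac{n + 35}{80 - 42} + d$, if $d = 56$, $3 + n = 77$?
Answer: $\frac{5751}{19} \approx 302.68$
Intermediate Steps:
$n = 74$ ($n = -3 + 77 = 74$)
$86 \frac{n + 35}{80 - 42} + d = 86 \frac{74 + 35}{80 - 42} + 56 = 86 \cdot \frac{109}{38} + 56 = \frac{4687}{19} + 56 = \frac{5751}{19}$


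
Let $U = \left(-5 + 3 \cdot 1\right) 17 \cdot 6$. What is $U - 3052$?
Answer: $-3256$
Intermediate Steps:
$U = -204$ ($U = \left(-5 + 3\right) 17 \cdot 6 = \left(-2\right) 17 \cdot 6 = \left(-34\right) 6 = -204$)
$U - 3052 = -204 - 3052 = -3256$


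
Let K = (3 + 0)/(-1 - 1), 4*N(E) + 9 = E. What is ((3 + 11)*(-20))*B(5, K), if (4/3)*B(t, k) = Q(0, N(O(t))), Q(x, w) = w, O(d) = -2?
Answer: 1155/2 ≈ 577.50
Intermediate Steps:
N(E) = -9/4 + E/4
K = -3/2 (K = 3/(-2) = 3*(-1/2) = -3/2 ≈ -1.5000)
B(t, k) = -33/16 (B(t, k) = 3*(-9/4 + (1/4)*(-2))/4 = 3*(-9/4 - 1/2)/4 = (3/4)*(-11/4) = -33/16)
((3 + 11)*(-20))*B(5, K) = ((3 + 11)*(-20))*(-33/16) = (14*(-20))*(-33/16) = -280*(-33/16) = 1155/2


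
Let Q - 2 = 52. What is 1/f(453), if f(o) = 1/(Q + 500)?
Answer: 554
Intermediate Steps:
Q = 54 (Q = 2 + 52 = 54)
f(o) = 1/554 (f(o) = 1/(54 + 500) = 1/554)
1/f(453) = 1/(1/554) = 554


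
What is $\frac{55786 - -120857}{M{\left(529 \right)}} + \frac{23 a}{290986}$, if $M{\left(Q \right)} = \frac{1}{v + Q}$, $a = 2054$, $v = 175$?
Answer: $\frac{18093025302917}{145493} \approx 1.2436 \cdot 10^{8}$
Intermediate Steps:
$M{\left(Q \right)} = \frac{1}{175 + Q}$
$\frac{55786 - -120857}{M{\left(529 \right)}} + \frac{23 a}{290986} = \frac{55786 - -120857}{\frac{1}{175 + 529}} + \frac{23 \cdot 2054}{290986} = \frac{55786 + 120857}{\frac{1}{704}} + 47242 \cdot \frac{1}{290986} = 176643 \frac{1}{\frac{1}{704}} + \frac{23621}{145493} = 176643 \cdot 704 + \frac{23621}{145493} = 124356672 + \frac{23621}{145493} = \frac{18093025302917}{145493}$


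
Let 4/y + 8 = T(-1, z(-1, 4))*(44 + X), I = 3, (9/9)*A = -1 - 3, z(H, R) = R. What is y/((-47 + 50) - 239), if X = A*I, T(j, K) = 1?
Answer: -1/1416 ≈ -0.00070621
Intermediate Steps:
A = -4 (A = -1 - 3 = -4)
X = -12 (X = -4*3 = -12)
y = 1/6 (y = 4/(-8 + 1*(44 - 12)) = 4/(-8 + 1*32) = 4/(-8 + 32) = 4/24 = 4*(1/24) = 1/6 ≈ 0.16667)
y/((-47 + 50) - 239) = 1/(6*((-47 + 50) - 239)) = 1/(6*(3 - 239)) = (1/6)/(-236) = (1/6)*(-1/236) = -1/1416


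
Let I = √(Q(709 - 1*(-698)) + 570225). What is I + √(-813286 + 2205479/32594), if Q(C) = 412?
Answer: √570637 + I*√863937815772570/32594 ≈ 755.41 + 901.79*I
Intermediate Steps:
I = √570637 (I = √(412 + 570225) = √570637 ≈ 755.41)
I + √(-813286 + 2205479/32594) = √570637 + √(-813286 + 2205479/32594) = √570637 + √(-26506038405/32594) = √570637 + I*√863937815772570/32594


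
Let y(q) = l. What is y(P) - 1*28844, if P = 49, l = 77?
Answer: -28767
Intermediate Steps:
y(q) = 77
y(P) - 1*28844 = 77 - 1*28844 = 77 - 28844 = -28767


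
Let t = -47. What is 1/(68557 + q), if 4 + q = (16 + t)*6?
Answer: 1/68367 ≈ 1.4627e-5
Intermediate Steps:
q = -190 (q = -4 + (16 - 47)*6 = -4 - 31*6 = -4 - 186 = -190)
1/(68557 + q) = 1/(68557 - 190) = 1/68367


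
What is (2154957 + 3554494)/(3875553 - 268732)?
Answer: 5709451/3606821 ≈ 1.5830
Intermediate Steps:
(2154957 + 3554494)/(3875553 - 268732) = 5709451/3606821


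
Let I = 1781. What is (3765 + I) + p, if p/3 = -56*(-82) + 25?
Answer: 19397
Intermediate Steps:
p = 13851 (p = 3*(-56*(-82) + 25) = 3*(4592 + 25) = 3*4617 = 13851)
(3765 + I) + p = (3765 + 1781) + 13851 = 5546 + 13851 = 19397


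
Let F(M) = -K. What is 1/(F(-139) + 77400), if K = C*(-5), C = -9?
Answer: 1/77355 ≈ 1.2927e-5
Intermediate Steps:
K = 45 (K = -9*(-5) = 45)
F(M) = -45 (F(M) = -1*45 = -45)
1/(F(-139) + 77400) = 1/(-45 + 77400) = 1/77355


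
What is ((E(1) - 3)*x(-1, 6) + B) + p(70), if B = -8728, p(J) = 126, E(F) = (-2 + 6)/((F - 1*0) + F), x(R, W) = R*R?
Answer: -8603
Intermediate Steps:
x(R, W) = R**2
E(F) = 2/F (E(F) = 4/((F + 0) + F) = 4/(F + F) = 4/((2*F)) = 4*(1/(2*F)) = 2/F)
((E(1) - 3)*x(-1, 6) + B) + p(70) = ((2/1 - 3)*(-1)**2 - 8728) + 126 = ((2*1 - 3)*1 - 8728) + 126 = ((2 - 3)*1 - 8728) + 126 = (-1*1 - 8728) + 126 = (-1 - 8728) + 126 = -8729 + 126 = -8603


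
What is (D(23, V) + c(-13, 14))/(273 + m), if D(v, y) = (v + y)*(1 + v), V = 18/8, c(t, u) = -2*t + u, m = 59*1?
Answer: 323/166 ≈ 1.9458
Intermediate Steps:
m = 59
c(t, u) = u - 2*t
V = 9/4 (V = 18*(1/8) = 9/4 ≈ 2.2500)
D(v, y) = (1 + v)*(v + y)
(D(23, V) + c(-13, 14))/(273 + m) = ((23 + 9/4 + 23**2 + 23*(9/4)) + (14 - 2*(-13)))/(273 + 59) = ((23 + 9/4 + 529 + 207/4) + (14 + 26))/332 = (606 + 40)*(1/332) = 646*(1/332) = 323/166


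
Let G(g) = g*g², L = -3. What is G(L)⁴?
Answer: 531441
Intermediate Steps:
G(g) = g³
G(L)⁴ = ((-3)³)⁴ = (-27)⁴ = 531441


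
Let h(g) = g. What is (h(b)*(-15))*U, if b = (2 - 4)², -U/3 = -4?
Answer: -720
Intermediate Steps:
U = 12 (U = -3*(-4) = 12)
b = 4 (b = (-2)² = 4)
(h(b)*(-15))*U = (4*(-15))*12 = -60*12 = -720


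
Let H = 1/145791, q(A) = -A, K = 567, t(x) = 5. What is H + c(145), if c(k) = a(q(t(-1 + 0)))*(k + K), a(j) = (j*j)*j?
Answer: -12975398999/145791 ≈ -89000.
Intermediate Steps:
a(j) = j³ (a(j) = j²*j = j³)
c(k) = -70875 - 125*k (c(k) = (-1*5)³*(k + 567) = (-5)³*(567 + k) = -125*(567 + k) = -70875 - 125*k)
H = 1/145791 ≈ 6.8591e-6
H + c(145) = 1/145791 + (-70875 - 125*145) = 1/145791 + (-70875 - 18125) = 1/145791 - 89000 = -12975398999/145791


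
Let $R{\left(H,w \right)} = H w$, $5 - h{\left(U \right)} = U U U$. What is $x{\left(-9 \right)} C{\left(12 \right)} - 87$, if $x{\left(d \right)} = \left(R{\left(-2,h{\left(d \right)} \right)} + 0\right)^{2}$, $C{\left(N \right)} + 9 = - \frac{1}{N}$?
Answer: $- \frac{58724665}{3} \approx -1.9575 \cdot 10^{7}$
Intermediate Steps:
$C{\left(N \right)} = -9 - \frac{1}{N}$
$h{\left(U \right)} = 5 - U^{3}$ ($h{\left(U \right)} = 5 - U U U = 5 - U^{2} U = 5 - U^{3}$)
$x{\left(d \right)} = \left(-10 + 2 d^{3}\right)^{2}$ ($x{\left(d \right)} = \left(- 2 \left(5 - d^{3}\right) + 0\right)^{2} = \left(\left(-10 + 2 d^{3}\right) + 0\right)^{2} = \left(-10 + 2 d^{3}\right)^{2}$)
$x{\left(-9 \right)} C{\left(12 \right)} - 87 = 4 \left(-5 + \left(-9\right)^{3}\right)^{2} \left(-9 - \frac{1}{12}\right) - 87 = 4 \left(-5 - 729\right)^{2} \left(-9 - \frac{1}{12}\right) - 87 = 4 \left(-734\right)^{2} \left(-9 - \frac{1}{12}\right) - 87 = 4 \cdot 538756 \left(- \frac{109}{12}\right) - 87 = 2155024 \left(- \frac{109}{12}\right) - 87 = - \frac{58724404}{3} - 87 = - \frac{58724665}{3}$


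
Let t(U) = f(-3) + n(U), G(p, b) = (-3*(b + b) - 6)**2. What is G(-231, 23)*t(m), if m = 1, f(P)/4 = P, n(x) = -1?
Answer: -269568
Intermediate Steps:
f(P) = 4*P
G(p, b) = (-6 - 6*b)**2 (G(p, b) = (-6*b - 6)**2 = (-6 - 6*b)**2)
t(U) = -13 (t(U) = 4*(-3) - 1 = -12 - 1 = -13)
G(-231, 23)*t(m) = (36*(1 + 23)**2)*(-13) = (36*24**2)*(-13) = (36*576)*(-13) = 20736*(-13) = -269568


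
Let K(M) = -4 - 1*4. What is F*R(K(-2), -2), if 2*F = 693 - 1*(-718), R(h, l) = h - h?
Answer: 0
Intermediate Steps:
K(M) = -8 (K(M) = -4 - 4 = -8)
R(h, l) = 0
F = 1411/2 (F = (693 - 1*(-718))/2 = (693 + 718)/2 = (½)*1411 = 1411/2 ≈ 705.50)
F*R(K(-2), -2) = (1411/2)*0 = 0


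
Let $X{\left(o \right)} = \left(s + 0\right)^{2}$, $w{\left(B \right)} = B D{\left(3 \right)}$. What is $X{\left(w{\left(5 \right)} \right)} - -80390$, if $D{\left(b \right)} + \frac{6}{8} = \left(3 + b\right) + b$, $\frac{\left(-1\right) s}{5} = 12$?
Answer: $83990$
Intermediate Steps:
$s = -60$ ($s = \left(-5\right) 12 = -60$)
$D{\left(b \right)} = \frac{9}{4} + 2 b$ ($D{\left(b \right)} = - \frac{3}{4} + \left(\left(3 + b\right) + b\right) = - \frac{3}{4} + \left(3 + 2 b\right) = \frac{9}{4} + 2 b$)
$w{\left(B \right)} = \frac{33 B}{4}$ ($w{\left(B \right)} = B \left(\frac{9}{4} + 2 \cdot 3\right) = B \left(\frac{9}{4} + 6\right) = B \frac{33}{4} = \frac{33 B}{4}$)
$X{\left(o \right)} = 3600$ ($X{\left(o \right)} = \left(-60 + 0\right)^{2} = \left(-60\right)^{2} = 3600$)
$X{\left(w{\left(5 \right)} \right)} - -80390 = 3600 - -80390 = 3600 + 80390 = 83990$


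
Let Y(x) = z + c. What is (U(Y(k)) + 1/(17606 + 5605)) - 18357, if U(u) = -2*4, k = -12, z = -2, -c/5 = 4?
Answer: -426270014/23211 ≈ -18365.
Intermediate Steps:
c = -20 (c = -5*4 = -20)
Y(x) = -22 (Y(x) = -2 - 20 = -22)
U(u) = -8
(U(Y(k)) + 1/(17606 + 5605)) - 18357 = (-8 + 1/(17606 + 5605)) - 18357 = (-8 + 1/23211) - 18357 = -185687/23211 - 18357 = -426270014/23211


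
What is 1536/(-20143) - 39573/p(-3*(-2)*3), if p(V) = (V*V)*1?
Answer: -88624067/725148 ≈ -122.22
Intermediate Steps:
p(V) = V² (p(V) = V²*1 = V²)
1536/(-20143) - 39573/p(-3*(-2)*3) = 1536/(-20143) - 39573/((-3*(-2)*3)²) = 1536*(-1/20143) - 39573/((6*3)²) = -1536/20143 - 39573/(18²) = -1536/20143 - 39573/324 = -1536/20143 - 39573*1/324 = -1536/20143 - 4397/36 = -88624067/725148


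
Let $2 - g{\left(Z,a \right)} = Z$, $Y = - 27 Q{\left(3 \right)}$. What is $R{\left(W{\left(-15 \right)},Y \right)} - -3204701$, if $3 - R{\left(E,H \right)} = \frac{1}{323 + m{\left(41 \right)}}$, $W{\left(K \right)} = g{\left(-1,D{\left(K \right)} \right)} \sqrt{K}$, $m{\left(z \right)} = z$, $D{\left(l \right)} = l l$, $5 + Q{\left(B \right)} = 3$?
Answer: $\frac{1166512255}{364} \approx 3.2047 \cdot 10^{6}$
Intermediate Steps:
$Q{\left(B \right)} = -2$ ($Q{\left(B \right)} = -5 + 3 = -2$)
$Y = 54$ ($Y = \left(-27\right) \left(-2\right) = 54$)
$D{\left(l \right)} = l^{2}$
$g{\left(Z,a \right)} = 2 - Z$
$W{\left(K \right)} = 3 \sqrt{K}$ ($W{\left(K \right)} = \left(2 - -1\right) \sqrt{K} = \left(2 + 1\right) \sqrt{K} = 3 \sqrt{K}$)
$R{\left(E,H \right)} = \frac{1091}{364}$ ($R{\left(E,H \right)} = 3 - \frac{1}{323 + 41} = 3 - \frac{1}{364} = \frac{1091}{364}$)
$R{\left(W{\left(-15 \right)},Y \right)} - -3204701 = \frac{1091}{364} - -3204701 = \frac{1091}{364} + 3204701 = \frac{1166512255}{364}$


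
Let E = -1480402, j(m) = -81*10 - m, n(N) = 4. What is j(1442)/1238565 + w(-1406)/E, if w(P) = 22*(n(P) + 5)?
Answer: -162686417/83344277415 ≈ -0.0019520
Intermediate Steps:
w(P) = 198 (w(P) = 22*(4 + 5) = 22*9 = 198)
j(m) = -810 - m
j(1442)/1238565 + w(-1406)/E = (-810 - 1*1442)/1238565 + 198/(-1480402) = (-810 - 1442)*(1/1238565) + 198*(-1/1480402) = -2252*1/1238565 - 9/67291 = -2252/1238565 - 9/67291 = -162686417/83344277415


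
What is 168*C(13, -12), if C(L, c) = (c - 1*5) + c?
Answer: -4872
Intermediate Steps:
C(L, c) = -5 + 2*c (C(L, c) = (c - 5) + c = (-5 + c) + c = -5 + 2*c)
168*C(13, -12) = 168*(-5 + 2*(-12)) = 168*(-5 - 24) = 168*(-29) = -4872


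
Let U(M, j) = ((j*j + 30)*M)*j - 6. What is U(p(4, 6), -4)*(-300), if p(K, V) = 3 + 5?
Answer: 443400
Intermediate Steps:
p(K, V) = 8
U(M, j) = -6 + M*j*(30 + j²) (U(M, j) = ((j² + 30)*M)*j - 6 = ((30 + j²)*M)*j - 6 = (M*(30 + j²))*j - 6 = M*j*(30 + j²) - 6 = -6 + M*j*(30 + j²))
U(p(4, 6), -4)*(-300) = (-6 + 8*(-4)³ + 30*8*(-4))*(-300) = (-6 + 8*(-64) - 960)*(-300) = (-6 - 512 - 960)*(-300) = -1478*(-300) = 443400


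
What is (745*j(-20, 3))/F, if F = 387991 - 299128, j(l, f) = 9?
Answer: 2235/29621 ≈ 0.075453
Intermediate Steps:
F = 88863
(745*j(-20, 3))/F = (745*9)/88863 = 6705*(1/88863) = 2235/29621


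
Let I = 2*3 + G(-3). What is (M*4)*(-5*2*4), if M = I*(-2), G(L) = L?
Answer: 960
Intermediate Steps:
I = 3 (I = 2*3 - 3 = 6 - 3 = 3)
M = -6 (M = 3*(-2) = -6)
(M*4)*(-5*2*4) = (-6*4)*(-5*2*4) = -(-240)*4 = -24*(-40) = 960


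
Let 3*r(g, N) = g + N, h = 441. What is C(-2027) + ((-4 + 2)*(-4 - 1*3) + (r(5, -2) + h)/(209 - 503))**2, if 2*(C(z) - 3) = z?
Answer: -36922651/43218 ≈ -854.33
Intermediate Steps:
C(z) = 3 + z/2
r(g, N) = N/3 + g/3 (r(g, N) = (g + N)/3 = (N + g)/3 = N/3 + g/3)
C(-2027) + ((-4 + 2)*(-4 - 1*3) + (r(5, -2) + h)/(209 - 503))**2 = (3 + (1/2)*(-2027)) + ((-4 + 2)*(-4 - 1*3) + (((1/3)*(-2) + (1/3)*5) + 441)/(209 - 503))**2 = (3 - 2027/2) + (-2*(-4 - 3) + ((-2/3 + 5/3) + 441)/(-294))**2 = -2021/2 + (-2*(-7) + (1 + 441)*(-1/294))**2 = -2021/2 + (14 + 442*(-1/294))**2 = -2021/2 + (14 - 221/147)**2 = -2021/2 + (1837/147)**2 = -2021/2 + 3374569/21609 = -36922651/43218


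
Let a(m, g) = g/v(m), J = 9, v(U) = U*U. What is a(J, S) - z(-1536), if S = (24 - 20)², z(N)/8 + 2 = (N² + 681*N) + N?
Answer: -850008800/81 ≈ -1.0494e+7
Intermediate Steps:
v(U) = U²
z(N) = -16 + 8*N² + 5456*N (z(N) = -16 + 8*((N² + 681*N) + N) = -16 + 8*(N² + 682*N) = -16 + (8*N² + 5456*N) = -16 + 8*N² + 5456*N)
S = 16 (S = 4² = 16)
a(m, g) = g/m² (a(m, g) = g/(m²) = g/m²)
a(J, S) - z(-1536) = 16/9² - (-16 + 8*(-1536)² + 5456*(-1536)) = 16*(1/81) - (-16 + 8*2359296 - 8380416) = 16/81 - (-16 + 18874368 - 8380416) = 16/81 - 1*10493936 = 16/81 - 10493936 = -850008800/81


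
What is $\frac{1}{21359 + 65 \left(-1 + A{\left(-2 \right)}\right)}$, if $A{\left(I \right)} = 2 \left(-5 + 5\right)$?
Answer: $\frac{1}{21294} \approx 4.6962 \cdot 10^{-5}$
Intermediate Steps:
$A{\left(I \right)} = 0$ ($A{\left(I \right)} = 2 \cdot 0 = 0$)
$\frac{1}{21359 + 65 \left(-1 + A{\left(-2 \right)}\right)} = \frac{1}{21359 + 65 \left(-1 + 0\right)} = \frac{1}{21359 + 65 \left(-1\right)} = \frac{1}{21359 - 65} = \frac{1}{21294}$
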